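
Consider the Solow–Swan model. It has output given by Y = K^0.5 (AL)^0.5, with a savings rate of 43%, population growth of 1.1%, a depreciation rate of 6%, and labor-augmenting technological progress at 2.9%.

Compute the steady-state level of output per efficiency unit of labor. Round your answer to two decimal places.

In steady state, investment equals break-even investment: s·k^α = (n + g + δ)·k.
Dividing both sides by k: k^(1−α) = s / (n + g + δ).
k^0.5 = 0.43 / (0.011 + 0.029 + 0.060) = 0.43 / 0.100 = 4.3000
k* = 4.3000^(1/0.5) ≈ 18.4900
y* = (k*)^α = 18.4900^0.5 ≈ 4.3000

y* ≈ 4.30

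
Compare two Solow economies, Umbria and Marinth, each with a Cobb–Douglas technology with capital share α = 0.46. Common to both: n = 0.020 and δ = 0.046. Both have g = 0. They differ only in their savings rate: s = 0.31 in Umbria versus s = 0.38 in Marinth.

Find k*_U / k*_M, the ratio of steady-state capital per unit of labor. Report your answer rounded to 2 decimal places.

k*_U / k*_M ≈ 0.69

Steady-state k* = [s/(n + δ)]^(1/(1−α)), so the ratio is [ (s_U/(n + δ)_U) / (s_M/(n + δ)_M) ]^1.8519.
s_U/(n + δ)_U = 0.31/0.066 = 4.6970; s_M/(n + δ)_M = 0.38/0.066 = 5.7576.
Ratio = (4.6970/5.7576)^1.8519 = 0.8158^1.8519 ≈ 0.6859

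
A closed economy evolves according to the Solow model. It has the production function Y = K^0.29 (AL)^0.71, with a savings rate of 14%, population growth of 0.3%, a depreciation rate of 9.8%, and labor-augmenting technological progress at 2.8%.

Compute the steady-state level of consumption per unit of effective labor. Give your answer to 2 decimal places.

In steady state, investment equals break-even investment: s·k^α = (n + g + δ)·k.
Rearranging, k^(1−α) = s / (n + g + δ).
k^0.71 = 0.14 / (0.003 + 0.028 + 0.098) = 0.14 / 0.129 = 1.0853
k* = 1.0853^(1/0.71) ≈ 1.1222
y* = (k*)^α = 1.1222^0.29 ≈ 1.0340
c* = (1 − s)·y* = (1 − 0.14) × 1.0340 ≈ 0.8892

c* = 0.89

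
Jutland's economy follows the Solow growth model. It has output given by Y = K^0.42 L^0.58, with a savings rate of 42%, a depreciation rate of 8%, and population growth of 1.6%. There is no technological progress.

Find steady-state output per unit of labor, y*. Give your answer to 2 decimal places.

y* = 2.91

At the steady state, Δk = 0, so s·k^α = (n + δ)·k.
Dividing both sides by k: k^(1−α) = s / (n + δ).
k^0.58 = 0.42 / (0.016 + 0.080) = 0.42 / 0.096 = 4.3750
k* = 4.3750^(1/0.58) ≈ 12.7390
y* = (k*)^α = 12.7390^0.42 ≈ 2.9118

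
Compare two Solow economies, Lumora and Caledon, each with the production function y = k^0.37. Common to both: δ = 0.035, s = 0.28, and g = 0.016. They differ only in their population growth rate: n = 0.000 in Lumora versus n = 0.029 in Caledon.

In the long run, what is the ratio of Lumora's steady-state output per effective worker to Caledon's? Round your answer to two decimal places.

y*_L / y*_C ≈ 1.30

Steady-state y* = [s/(n + g + δ)]^(α/(1−α)), so the ratio is [ (s_L/(n + g + δ)_L) / (s_C/(n + g + δ)_C) ]^0.5873.
s_L/(n + g + δ)_L = 0.28/0.051 = 5.4902; s_C/(n + g + δ)_C = 0.28/0.080 = 3.5000.
Ratio = (5.4902/3.5000)^0.5873 = 1.5686^0.5873 ≈ 1.3026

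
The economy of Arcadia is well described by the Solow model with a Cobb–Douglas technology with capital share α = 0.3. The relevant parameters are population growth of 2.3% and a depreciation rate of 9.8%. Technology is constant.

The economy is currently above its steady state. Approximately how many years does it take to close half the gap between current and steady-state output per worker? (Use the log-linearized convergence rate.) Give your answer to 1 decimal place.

about 8.2 years

Near the steady state the convergence rate is λ = (1 − α)(n + δ).
λ = (1 − 0.3) × 0.121 = 0.7 × 0.121 = 0.0847
Half-life = ln 2 / λ = 0.6931 / 0.0847 ≈ 8.18 years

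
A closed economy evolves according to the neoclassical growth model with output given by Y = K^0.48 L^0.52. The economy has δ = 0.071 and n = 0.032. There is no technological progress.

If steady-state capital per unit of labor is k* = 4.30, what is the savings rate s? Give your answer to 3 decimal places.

At the steady state, Δk = 0, so s·k^α = (n + δ)·k.
So s / (n + δ) = (k*)^(1−α) = 4.30^0.52 = 2.1350.
Therefore s = 2.1350 × (n + δ) = 2.1350 × 0.103 = 0.2199.

s ≈ 0.220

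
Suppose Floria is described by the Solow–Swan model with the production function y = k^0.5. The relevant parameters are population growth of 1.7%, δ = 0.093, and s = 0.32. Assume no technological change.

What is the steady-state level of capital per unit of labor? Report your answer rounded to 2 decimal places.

k* ≈ 8.46

At the steady state, Δk = 0, so s·k^α = (n + δ)·k.
Rearranging, k^(1−α) = s / (n + δ).
k^0.5 = 0.32 / (0.017 + 0.093) = 0.32 / 0.110 = 2.9091
k* = 2.9091^(1/0.5) ≈ 8.4629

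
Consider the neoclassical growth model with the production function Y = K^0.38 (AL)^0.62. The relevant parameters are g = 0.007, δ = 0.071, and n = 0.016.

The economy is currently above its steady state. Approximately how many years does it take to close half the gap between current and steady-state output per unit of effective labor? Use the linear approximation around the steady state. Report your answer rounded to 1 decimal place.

Near the steady state the convergence rate is λ = (1 − α)(n + g + δ).
λ = (1 − 0.38) × 0.094 = 0.62 × 0.094 = 0.05828
Half-life = ln 2 / λ = 0.6931 / 0.05828 ≈ 11.89 years

half-life ≈ 11.9 years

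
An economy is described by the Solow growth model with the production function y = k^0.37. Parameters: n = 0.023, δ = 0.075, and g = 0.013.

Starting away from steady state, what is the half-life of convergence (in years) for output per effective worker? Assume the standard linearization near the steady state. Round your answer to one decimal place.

Near the steady state the convergence rate is λ = (1 − α)(n + g + δ).
λ = (1 − 0.37) × 0.111 = 0.63 × 0.111 = 0.06993
Half-life = ln 2 / λ = 0.6931 / 0.06993 ≈ 9.91 years

t_½ ≈ 9.9 years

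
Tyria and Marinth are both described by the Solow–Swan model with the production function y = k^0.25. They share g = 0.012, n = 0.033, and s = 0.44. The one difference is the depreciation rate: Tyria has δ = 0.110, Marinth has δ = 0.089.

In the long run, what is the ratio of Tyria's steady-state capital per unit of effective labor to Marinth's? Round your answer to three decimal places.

k*_T / k*_M ≈ 0.824

Steady-state k* = [s/(n + g + δ)]^(1/(1−α)), so the ratio is [ (s_T/(n + g + δ)_T) / (s_M/(n + g + δ)_M) ]^1.3333.
s_T/(n + g + δ)_T = 0.44/0.155 = 2.8387; s_M/(n + g + δ)_M = 0.44/0.134 = 3.2836.
Ratio = (2.8387/3.2836)^1.3333 = 0.8645^1.3333 ≈ 0.8235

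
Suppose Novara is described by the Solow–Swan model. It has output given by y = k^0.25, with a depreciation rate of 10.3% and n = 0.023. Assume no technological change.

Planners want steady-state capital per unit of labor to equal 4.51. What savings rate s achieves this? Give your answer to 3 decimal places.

s ≈ 0.390

Steady state requires s·f(k) = (n + δ)·k, i.e. s·k^α = (n + δ)·k.
So s / (n + δ) = (k*)^(1−α) = 4.51^0.75 = 3.0948.
Therefore s = 3.0948 × (n + δ) = 3.0948 × 0.126 = 0.3899.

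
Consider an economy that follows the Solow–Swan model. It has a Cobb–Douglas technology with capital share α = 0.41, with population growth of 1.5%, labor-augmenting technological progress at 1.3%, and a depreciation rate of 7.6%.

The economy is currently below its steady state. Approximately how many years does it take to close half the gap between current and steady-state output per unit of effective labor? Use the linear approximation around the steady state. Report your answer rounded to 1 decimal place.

Near the steady state the convergence rate is λ = (1 − α)(n + g + δ).
λ = (1 − 0.41) × 0.104 = 0.59 × 0.104 = 0.06136
Half-life = ln 2 / λ = 0.6931 / 0.06136 ≈ 11.30 years

about 11.3 years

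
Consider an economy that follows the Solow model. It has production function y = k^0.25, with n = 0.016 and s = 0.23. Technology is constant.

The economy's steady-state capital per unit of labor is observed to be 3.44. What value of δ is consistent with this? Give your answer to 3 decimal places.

In steady state, investment equals break-even investment: s·k^α = (n + δ)·k.
So s / (n + δ) = (k*)^(1−α) = 3.44^0.75 = 2.5259.
Therefore n + δ = s / 2.5259 = 0.23 / 2.5259 = 0.0911, so δ = 0.0911 − 0.016 = 0.0751.

δ ≈ 0.075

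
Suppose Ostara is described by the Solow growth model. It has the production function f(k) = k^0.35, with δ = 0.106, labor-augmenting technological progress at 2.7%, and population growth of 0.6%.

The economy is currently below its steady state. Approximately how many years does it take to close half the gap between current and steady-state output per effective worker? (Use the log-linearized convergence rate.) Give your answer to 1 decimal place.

Near the steady state the convergence rate is λ = (1 − α)(n + g + δ).
λ = (1 − 0.35) × 0.139 = 0.65 × 0.139 = 0.09035
Half-life = ln 2 / λ = 0.6931 / 0.09035 ≈ 7.67 years

t_½ ≈ 7.7 years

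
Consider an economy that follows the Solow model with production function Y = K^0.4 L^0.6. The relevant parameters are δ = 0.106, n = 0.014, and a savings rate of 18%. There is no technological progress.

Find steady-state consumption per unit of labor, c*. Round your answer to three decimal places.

c* ≈ 1.075

In steady state, investment equals break-even investment: s·k^α = (n + δ)·k.
Dividing both sides by k: k^(1−α) = s / (n + δ).
k^0.6 = 0.18 / (0.014 + 0.106) = 0.18 / 0.120 = 1.5000
k* = 1.5000^(1/0.6) ≈ 1.9656
y* = (k*)^α = 1.9656^0.4 ≈ 1.3104
c* = (1 − s)·y* = (1 − 0.18) × 1.3104 ≈ 1.0745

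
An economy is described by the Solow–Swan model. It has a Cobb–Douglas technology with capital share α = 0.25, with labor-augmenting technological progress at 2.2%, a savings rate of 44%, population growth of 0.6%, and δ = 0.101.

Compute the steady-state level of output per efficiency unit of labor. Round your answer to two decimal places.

y* = 1.51

In steady state, investment equals break-even investment: s·k^α = (n + g + δ)·k.
Dividing both sides by k: k^(1−α) = s / (n + g + δ).
k^0.75 = 0.44 / (0.006 + 0.022 + 0.101) = 0.44 / 0.129 = 3.4109
k* = 3.4109^(1/0.75) ≈ 5.1344
y* = (k*)^α = 5.1344^0.25 ≈ 1.5053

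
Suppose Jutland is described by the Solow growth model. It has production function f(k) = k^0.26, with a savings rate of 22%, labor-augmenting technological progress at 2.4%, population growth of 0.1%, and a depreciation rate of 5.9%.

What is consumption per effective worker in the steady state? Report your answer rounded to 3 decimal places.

In steady state, investment equals break-even investment: s·k^α = (n + g + δ)·k.
Dividing both sides by k: k^(1−α) = s / (n + g + δ).
k^0.74 = 0.22 / (0.001 + 0.024 + 0.059) = 0.22 / 0.084 = 2.6190
k* = 2.6190^(1/0.74) ≈ 3.6732
y* = (k*)^α = 3.6732^0.26 ≈ 1.4025
c* = (1 − s)·y* = (1 − 0.22) × 1.4025 ≈ 1.0940

c* ≈ 1.094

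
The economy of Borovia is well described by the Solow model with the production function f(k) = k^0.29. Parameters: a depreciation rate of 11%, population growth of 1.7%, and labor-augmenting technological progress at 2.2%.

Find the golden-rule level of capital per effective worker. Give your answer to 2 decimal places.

The golden rule sets f'(k) = n + g + δ, i.e. α·k^(α−1) = n + g + δ.
So k^(1−α) = α / (n + g + δ) = 0.29 / 0.149 = 1.9463.
k_gold = 1.9463^(1/0.71) ≈ 2.5547

k_gold ≈ 2.55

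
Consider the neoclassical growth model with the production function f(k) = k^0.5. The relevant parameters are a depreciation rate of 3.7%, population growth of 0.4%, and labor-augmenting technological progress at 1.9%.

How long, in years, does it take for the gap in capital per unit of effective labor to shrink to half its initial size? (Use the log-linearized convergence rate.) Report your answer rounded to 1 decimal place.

Near the steady state the convergence rate is λ = (1 − α)(n + g + δ).
λ = (1 − 0.5) × 0.060 = 0.5 × 0.060 = 0.0300
Half-life = ln 2 / λ = 0.6931 / 0.0300 ≈ 23.10 years

t_½ ≈ 23.1 years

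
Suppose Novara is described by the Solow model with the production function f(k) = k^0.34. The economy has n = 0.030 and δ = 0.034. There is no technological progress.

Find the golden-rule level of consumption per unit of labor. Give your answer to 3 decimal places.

At the golden rule, f'(k) = n + δ, so α·k^(α−1) = n + δ and k_gold = (α/(n + δ))^(1/(1−α)).
k_gold = (0.34/0.064)^(1/0.66) = 5.3125^1.5152 ≈ 12.5595
c_gold = f(k_gold) − (n + δ)·k_gold = 2.3640 − 0.064×12.5595 ≈ 1.5602

c_gold ≈ 1.560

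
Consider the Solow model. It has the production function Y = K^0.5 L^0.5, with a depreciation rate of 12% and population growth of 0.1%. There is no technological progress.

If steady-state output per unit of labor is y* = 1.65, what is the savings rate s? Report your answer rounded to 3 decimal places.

s ≈ 0.200

In steady state, investment equals break-even investment: s·k^α = (n + δ)·k.
Since y* = [s/(n + δ)]^(α/(1−α)), we have s/(n + δ) = (y*)^((1−α)/α) = 1.65^1 = 1.6500.
Therefore s = 1.6500 × (n + δ) = 1.6500 × 0.121 = 0.1997.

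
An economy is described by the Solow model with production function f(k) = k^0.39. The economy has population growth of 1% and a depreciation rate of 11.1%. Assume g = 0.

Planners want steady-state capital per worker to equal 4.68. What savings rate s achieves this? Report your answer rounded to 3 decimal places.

Steady state requires s·f(k) = (n + δ)·k, i.e. s·k^α = (n + δ)·k.
So s / (n + δ) = (k*)^(1−α) = 4.68^0.61 = 2.5636.
Therefore s = 2.5636 × (n + δ) = 2.5636 × 0.121 = 0.3102.

s ≈ 0.310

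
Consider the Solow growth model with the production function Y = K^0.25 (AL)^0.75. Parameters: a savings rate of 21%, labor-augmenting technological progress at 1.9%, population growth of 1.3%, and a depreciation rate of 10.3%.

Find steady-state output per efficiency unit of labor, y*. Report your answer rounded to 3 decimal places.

At the steady state, Δk = 0, so s·k^α = (n + g + δ)·k.
Dividing both sides by k: k^(1−α) = s / (n + g + δ).
k^0.75 = 0.21 / (0.013 + 0.019 + 0.103) = 0.21 / 0.135 = 1.5556
k* = 1.5556^(1/0.75) ≈ 1.8025
y* = (k*)^α = 1.8025^0.25 ≈ 1.1587

y* ≈ 1.159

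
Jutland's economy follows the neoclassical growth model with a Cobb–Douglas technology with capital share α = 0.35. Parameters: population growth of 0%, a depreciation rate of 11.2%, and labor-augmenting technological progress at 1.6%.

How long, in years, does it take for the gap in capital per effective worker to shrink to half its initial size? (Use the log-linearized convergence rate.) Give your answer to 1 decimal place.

t_½ ≈ 8.3 years

Near the steady state the convergence rate is λ = (1 − α)(n + g + δ).
λ = (1 − 0.35) × 0.128 = 0.65 × 0.128 = 0.0832
Half-life = ln 2 / λ = 0.6931 / 0.0832 ≈ 8.33 years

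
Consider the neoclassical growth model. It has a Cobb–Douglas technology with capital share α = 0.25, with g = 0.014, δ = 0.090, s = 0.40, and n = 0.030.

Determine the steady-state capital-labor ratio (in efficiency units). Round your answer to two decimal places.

At the steady state, Δk = 0, so s·k^α = (n + g + δ)·k.
Dividing both sides by k: k^(1−α) = s / (n + g + δ).
k^0.75 = 0.40 / (0.030 + 0.014 + 0.090) = 0.40 / 0.134 = 2.9851
k* = 2.9851^(1/0.75) ≈ 4.2981

k* = 4.30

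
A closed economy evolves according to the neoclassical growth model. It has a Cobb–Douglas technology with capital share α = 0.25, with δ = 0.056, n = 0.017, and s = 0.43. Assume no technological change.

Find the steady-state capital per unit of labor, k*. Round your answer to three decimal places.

k* = 10.638

At the steady state, Δk = 0, so s·k^α = (n + δ)·k.
Rearranging, k^(1−α) = s / (n + δ).
k^0.75 = 0.43 / (0.017 + 0.056) = 0.43 / 0.073 = 5.8904
k* = 5.8904^(1/0.75) ≈ 10.6380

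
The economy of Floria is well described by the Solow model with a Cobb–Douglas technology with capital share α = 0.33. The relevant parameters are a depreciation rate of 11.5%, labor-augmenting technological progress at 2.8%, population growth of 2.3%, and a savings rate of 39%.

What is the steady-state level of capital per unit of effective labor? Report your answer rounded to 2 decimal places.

Steady state requires s·f(k) = (n + g + δ)·k, i.e. s·k^α = (n + g + δ)·k.
Rearranging, k^(1−α) = s / (n + g + δ).
k^0.67 = 0.39 / (0.023 + 0.028 + 0.115) = 0.39 / 0.166 = 2.3494
k* = 2.3494^(1/0.67) ≈ 3.5782

k* ≈ 3.58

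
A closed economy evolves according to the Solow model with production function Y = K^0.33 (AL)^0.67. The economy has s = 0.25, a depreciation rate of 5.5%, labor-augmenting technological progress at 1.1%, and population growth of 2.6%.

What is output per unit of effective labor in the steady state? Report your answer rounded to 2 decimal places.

y* = 1.64

In steady state, investment equals break-even investment: s·k^α = (n + g + δ)·k.
Dividing both sides by k: k^(1−α) = s / (n + g + δ).
k^0.67 = 0.25 / (0.026 + 0.011 + 0.055) = 0.25 / 0.092 = 2.7174
k* = 2.7174^(1/0.67) ≈ 4.4462
y* = (k*)^α = 4.4462^0.33 ≈ 1.6362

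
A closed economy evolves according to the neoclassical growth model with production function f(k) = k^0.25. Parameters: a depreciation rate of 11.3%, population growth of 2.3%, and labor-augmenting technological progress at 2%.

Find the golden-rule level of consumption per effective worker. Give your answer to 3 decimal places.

c_gold ≈ 0.878

At the golden rule, f'(k) = n + g + δ, so α·k^(α−1) = n + g + δ and k_gold = (α/(n + g + δ))^(1/(1−α)).
k_gold = (0.25/0.156)^(1/0.75) = 1.6026^1.3333 ≈ 1.8754
c_gold = f(k_gold) − (n + g + δ)·k_gold = 1.1702 − 0.156×1.8754 ≈ 0.8776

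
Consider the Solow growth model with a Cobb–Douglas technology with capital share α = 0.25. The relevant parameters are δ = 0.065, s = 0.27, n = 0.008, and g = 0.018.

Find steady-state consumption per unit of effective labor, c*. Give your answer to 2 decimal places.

c* ≈ 1.05

At the steady state, Δk = 0, so s·k^α = (n + g + δ)·k.
Dividing both sides by k: k^(1−α) = s / (n + g + δ).
k^0.75 = 0.27 / (0.008 + 0.018 + 0.065) = 0.27 / 0.091 = 2.9670
k* = 2.9670^(1/0.75) ≈ 4.2634
y* = (k*)^α = 4.2634^0.25 ≈ 1.4369
c* = (1 − s)·y* = (1 − 0.27) × 1.4369 ≈ 1.0489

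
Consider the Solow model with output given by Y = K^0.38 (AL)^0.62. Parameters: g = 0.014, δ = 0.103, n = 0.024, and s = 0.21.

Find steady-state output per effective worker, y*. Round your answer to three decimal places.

y* = 1.277

Steady state requires s·f(k) = (n + g + δ)·k, i.e. s·k^α = (n + g + δ)·k.
Rearranging, k^(1−α) = s / (n + g + δ).
k^0.62 = 0.21 / (0.024 + 0.014 + 0.103) = 0.21 / 0.141 = 1.4894
k* = 1.4894^(1/0.62) ≈ 1.9013
y* = (k*)^α = 1.9013^0.38 ≈ 1.2766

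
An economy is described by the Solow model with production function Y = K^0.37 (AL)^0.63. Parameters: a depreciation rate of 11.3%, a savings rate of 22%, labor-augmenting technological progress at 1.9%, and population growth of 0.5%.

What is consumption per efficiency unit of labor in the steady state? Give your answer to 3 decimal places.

At the steady state, Δk = 0, so s·k^α = (n + g + δ)·k.
Rearranging, k^(1−α) = s / (n + g + δ).
k^0.63 = 0.22 / (0.005 + 0.019 + 0.113) = 0.22 / 0.137 = 1.6058
k* = 1.6058^(1/0.63) ≈ 2.1208
y* = (k*)^α = 2.1208^0.37 ≈ 1.3207
c* = (1 − s)·y* = (1 − 0.22) × 1.3207 ≈ 1.0301

c* ≈ 1.030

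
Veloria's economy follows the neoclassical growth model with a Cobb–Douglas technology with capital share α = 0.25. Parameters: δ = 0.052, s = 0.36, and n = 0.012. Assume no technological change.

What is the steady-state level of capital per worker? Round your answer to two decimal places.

Steady state requires s·f(k) = (n + δ)·k, i.e. s·k^α = (n + δ)·k.
Rearranging, k^(1−α) = s / (n + δ).
k^0.75 = 0.36 / (0.012 + 0.052) = 0.36 / 0.064 = 5.6250
k* = 5.6250^(1/0.75) ≈ 10.0038

k* ≈ 10.00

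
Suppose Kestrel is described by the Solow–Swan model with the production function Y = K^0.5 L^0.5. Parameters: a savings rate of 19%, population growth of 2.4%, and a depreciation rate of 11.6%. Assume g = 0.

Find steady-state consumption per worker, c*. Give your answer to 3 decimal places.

At the steady state, Δk = 0, so s·k^α = (n + δ)·k.
Dividing both sides by k: k^(1−α) = s / (n + δ).
k^0.5 = 0.19 / (0.024 + 0.116) = 0.19 / 0.140 = 1.3571
k* = 1.3571^(1/0.5) ≈ 1.8417
y* = (k*)^α = 1.8417^0.5 ≈ 1.3571
c* = (1 − s)·y* = (1 − 0.19) × 1.3571 ≈ 1.0993

c* = 1.099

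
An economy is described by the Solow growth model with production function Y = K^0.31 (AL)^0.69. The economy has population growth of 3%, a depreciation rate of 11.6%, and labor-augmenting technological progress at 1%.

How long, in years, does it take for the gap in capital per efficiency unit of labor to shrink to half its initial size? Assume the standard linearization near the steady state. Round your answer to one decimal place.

Near the steady state the convergence rate is λ = (1 − α)(n + g + δ).
λ = (1 − 0.31) × 0.156 = 0.69 × 0.156 = 0.10764
Half-life = ln 2 / λ = 0.6931 / 0.10764 ≈ 6.44 years

t_½ ≈ 6.4 years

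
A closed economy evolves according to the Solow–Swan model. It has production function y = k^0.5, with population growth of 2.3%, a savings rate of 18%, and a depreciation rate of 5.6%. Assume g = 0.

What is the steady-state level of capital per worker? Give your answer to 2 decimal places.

k* ≈ 5.19

At the steady state, Δk = 0, so s·k^α = (n + δ)·k.
Rearranging, k^(1−α) = s / (n + δ).
k^0.5 = 0.18 / (0.023 + 0.056) = 0.18 / 0.079 = 2.2785
k* = 2.2785^(1/0.5) ≈ 5.1916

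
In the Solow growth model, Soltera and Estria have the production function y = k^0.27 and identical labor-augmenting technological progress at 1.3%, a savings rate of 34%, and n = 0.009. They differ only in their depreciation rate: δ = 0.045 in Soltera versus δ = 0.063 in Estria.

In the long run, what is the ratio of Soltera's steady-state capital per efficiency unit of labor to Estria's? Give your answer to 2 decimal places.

Steady-state k* = [s/(n + g + δ)]^(1/(1−α)), so the ratio is [ (s_S/(n + g + δ)_S) / (s_E/(n + g + δ)_E) ]^1.3699.
s_S/(n + g + δ)_S = 0.34/0.067 = 5.0746; s_E/(n + g + δ)_E = 0.34/0.085 = 4.0000.
Ratio = (5.0746/4.0000)^1.3699 = 1.2687^1.3699 ≈ 1.3855

ratio ≈ 1.39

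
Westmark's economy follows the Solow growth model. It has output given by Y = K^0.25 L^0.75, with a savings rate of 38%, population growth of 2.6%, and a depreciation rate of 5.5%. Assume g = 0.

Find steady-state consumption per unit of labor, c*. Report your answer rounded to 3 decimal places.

c* ≈ 1.038

In steady state, investment equals break-even investment: s·k^α = (n + δ)·k.
Dividing both sides by k: k^(1−α) = s / (n + δ).
k^0.75 = 0.38 / (0.026 + 0.055) = 0.38 / 0.081 = 4.6914
k* = 4.6914^(1/0.75) ≈ 7.8536
y* = (k*)^α = 7.8536^0.25 ≈ 1.6740
c* = (1 − s)·y* = (1 − 0.38) × 1.6740 ≈ 1.0379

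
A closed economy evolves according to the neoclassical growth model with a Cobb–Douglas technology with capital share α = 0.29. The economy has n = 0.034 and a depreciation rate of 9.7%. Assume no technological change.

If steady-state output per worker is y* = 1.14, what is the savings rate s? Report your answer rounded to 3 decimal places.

s ≈ 0.181

Steady state requires s·f(k) = (n + δ)·k, i.e. s·k^α = (n + δ)·k.
Since y* = [s/(n + δ)]^(α/(1−α)), we have s/(n + δ) = (y*)^((1−α)/α) = 1.14^2.4483 = 1.3782.
Therefore s = 1.3782 × (n + δ) = 1.3782 × 0.131 = 0.1805.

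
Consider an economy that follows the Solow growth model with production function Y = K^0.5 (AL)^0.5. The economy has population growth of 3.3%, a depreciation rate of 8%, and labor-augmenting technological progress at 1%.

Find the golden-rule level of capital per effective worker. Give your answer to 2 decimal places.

k_gold ≈ 16.52

The golden rule sets f'(k) = n + g + δ, i.e. α·k^(α−1) = n + g + δ.
So k^(1−α) = α / (n + g + δ) = 0.5 / 0.123 = 4.0650.
k_gold = 4.0650^(1/0.5) ≈ 16.5242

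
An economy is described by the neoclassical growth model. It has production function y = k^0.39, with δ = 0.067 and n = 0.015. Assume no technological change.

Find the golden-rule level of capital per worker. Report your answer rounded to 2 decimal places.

The golden rule sets f'(k) = n + δ, i.e. α·k^(α−1) = n + δ.
So k^(1−α) = α / (n + δ) = 0.39 / 0.082 = 4.7561.
k_gold = 4.7561^(1/0.61) ≈ 12.8898

k_gold ≈ 12.89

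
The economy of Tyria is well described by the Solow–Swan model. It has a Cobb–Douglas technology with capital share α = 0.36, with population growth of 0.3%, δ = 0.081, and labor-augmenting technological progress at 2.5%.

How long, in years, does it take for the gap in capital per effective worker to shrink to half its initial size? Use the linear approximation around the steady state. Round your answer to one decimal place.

half-life ≈ 9.9 years

Near the steady state the convergence rate is λ = (1 − α)(n + g + δ).
λ = (1 − 0.36) × 0.109 = 0.64 × 0.109 = 0.06976
Half-life = ln 2 / λ = 0.6931 / 0.06976 ≈ 9.94 years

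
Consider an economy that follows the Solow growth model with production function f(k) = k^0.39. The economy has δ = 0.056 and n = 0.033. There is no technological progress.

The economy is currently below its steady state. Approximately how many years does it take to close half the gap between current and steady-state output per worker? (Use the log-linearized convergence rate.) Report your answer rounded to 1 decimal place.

Near the steady state the convergence rate is λ = (1 − α)(n + δ).
λ = (1 − 0.39) × 0.089 = 0.61 × 0.089 = 0.05429
Half-life = ln 2 / λ = 0.6931 / 0.05429 ≈ 12.77 years

half-life ≈ 12.8 years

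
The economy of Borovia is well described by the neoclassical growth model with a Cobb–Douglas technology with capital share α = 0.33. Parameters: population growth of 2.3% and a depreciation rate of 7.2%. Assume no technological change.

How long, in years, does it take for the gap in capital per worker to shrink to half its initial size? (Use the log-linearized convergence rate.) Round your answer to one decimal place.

half-life ≈ 10.9 years

Near the steady state the convergence rate is λ = (1 − α)(n + δ).
λ = (1 − 0.33) × 0.095 = 0.67 × 0.095 = 0.06365
Half-life = ln 2 / λ = 0.6931 / 0.06365 ≈ 10.89 years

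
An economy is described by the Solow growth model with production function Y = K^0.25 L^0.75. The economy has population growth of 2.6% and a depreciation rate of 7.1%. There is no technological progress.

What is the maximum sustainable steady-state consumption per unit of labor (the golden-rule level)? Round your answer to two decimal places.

c_gold ≈ 1.03

At the golden rule, f'(k) = n + δ, so α·k^(α−1) = n + δ and k_gold = (α/(n + δ))^(1/(1−α)).
k_gold = (0.25/0.097)^(1/0.75) = 2.5773^1.3333 ≈ 3.5335
c_gold = f(k_gold) − (n + δ)·k_gold = 1.3710 − 0.097×3.5335 ≈ 1.0283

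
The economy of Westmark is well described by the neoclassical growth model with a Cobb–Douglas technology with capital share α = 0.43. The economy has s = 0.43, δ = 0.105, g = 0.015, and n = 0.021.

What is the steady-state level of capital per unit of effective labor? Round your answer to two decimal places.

At the steady state, Δk = 0, so s·k^α = (n + g + δ)·k.
Rearranging, k^(1−α) = s / (n + g + δ).
k^0.57 = 0.43 / (0.021 + 0.015 + 0.105) = 0.43 / 0.141 = 3.0496
k* = 3.0496^(1/0.57) ≈ 7.0721

k* = 7.07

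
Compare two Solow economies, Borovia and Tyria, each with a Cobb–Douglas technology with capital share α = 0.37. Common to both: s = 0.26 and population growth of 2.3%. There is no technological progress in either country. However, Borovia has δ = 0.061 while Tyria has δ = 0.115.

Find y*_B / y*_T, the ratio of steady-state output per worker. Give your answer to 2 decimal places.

y*_B / y*_T ≈ 1.34

Steady-state y* = [s/(n + δ)]^(α/(1−α)), so the ratio is [ (s_B/(n + δ)_B) / (s_T/(n + δ)_T) ]^0.5873.
s_B/(n + δ)_B = 0.26/0.084 = 3.0952; s_T/(n + δ)_T = 0.26/0.138 = 1.8841.
Ratio = (3.0952/1.8841)^0.5873 = 1.6428^0.5873 ≈ 1.3385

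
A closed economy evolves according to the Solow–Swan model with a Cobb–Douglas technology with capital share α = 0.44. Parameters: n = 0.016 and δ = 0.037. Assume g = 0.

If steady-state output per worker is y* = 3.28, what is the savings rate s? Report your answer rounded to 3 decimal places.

s ≈ 0.240

In steady state, investment equals break-even investment: s·k^α = (n + δ)·k.
Since y* = [s/(n + δ)]^(α/(1−α)), we have s/(n + δ) = (y*)^((1−α)/α) = 3.28^1.2727 = 4.5347.
Therefore s = 4.5347 × (n + δ) = 4.5347 × 0.053 = 0.2403.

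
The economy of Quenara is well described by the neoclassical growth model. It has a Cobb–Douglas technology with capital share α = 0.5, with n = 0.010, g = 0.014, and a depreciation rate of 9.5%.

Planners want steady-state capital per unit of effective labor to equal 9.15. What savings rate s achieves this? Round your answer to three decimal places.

In steady state, investment equals break-even investment: s·k^α = (n + g + δ)·k.
So s / (n + g + δ) = (k*)^(1−α) = 9.15^0.5 = 3.0249.
Therefore s = 3.0249 × (n + g + δ) = 3.0249 × 0.119 = 0.3600.

s ≈ 0.360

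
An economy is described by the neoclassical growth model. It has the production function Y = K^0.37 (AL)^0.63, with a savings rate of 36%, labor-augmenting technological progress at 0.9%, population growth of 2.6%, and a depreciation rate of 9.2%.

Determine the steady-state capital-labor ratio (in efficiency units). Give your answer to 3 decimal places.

Steady state requires s·f(k) = (n + g + δ)·k, i.e. s·k^α = (n + g + δ)·k.
Rearranging, k^(1−α) = s / (n + g + δ).
k^0.63 = 0.36 / (0.026 + 0.009 + 0.092) = 0.36 / 0.127 = 2.8346
k* = 2.8346^(1/0.63) ≈ 5.2269

k* = 5.227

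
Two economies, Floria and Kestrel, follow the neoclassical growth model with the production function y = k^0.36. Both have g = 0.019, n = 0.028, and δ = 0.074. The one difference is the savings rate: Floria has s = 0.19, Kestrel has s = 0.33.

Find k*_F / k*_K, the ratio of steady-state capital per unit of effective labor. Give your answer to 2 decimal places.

Steady-state k* = [s/(n + g + δ)]^(1/(1−α)), so the ratio is [ (s_F/(n + g + δ)_F) / (s_K/(n + g + δ)_K) ]^1.5625.
s_F/(n + g + δ)_F = 0.19/0.121 = 1.5702; s_K/(n + g + δ)_K = 0.33/0.121 = 2.7273.
Ratio = (1.5702/2.7273)^1.5625 = 0.5757^1.5625 ≈ 0.4220

k*_F / k*_K ≈ 0.42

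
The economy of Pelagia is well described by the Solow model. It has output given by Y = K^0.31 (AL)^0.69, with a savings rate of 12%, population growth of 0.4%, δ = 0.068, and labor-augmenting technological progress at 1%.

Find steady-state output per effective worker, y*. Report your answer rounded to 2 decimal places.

y* = 1.19

At the steady state, Δk = 0, so s·k^α = (n + g + δ)·k.
Dividing both sides by k: k^(1−α) = s / (n + g + δ).
k^0.69 = 0.12 / (0.004 + 0.010 + 0.068) = 0.12 / 0.082 = 1.4634
k* = 1.4634^(1/0.69) ≈ 1.7364
y* = (k*)^α = 1.7364^0.31 ≈ 1.1866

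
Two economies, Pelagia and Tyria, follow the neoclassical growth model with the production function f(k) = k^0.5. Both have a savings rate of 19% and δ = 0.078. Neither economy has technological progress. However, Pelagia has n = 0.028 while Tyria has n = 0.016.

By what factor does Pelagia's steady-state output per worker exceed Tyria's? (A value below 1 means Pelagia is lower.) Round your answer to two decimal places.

Steady-state y* = [s/(n + δ)]^(α/(1−α)), so the ratio is [ (s_P/(n + δ)_P) / (s_T/(n + δ)_T) ]^1.
s_P/(n + δ)_P = 0.19/0.106 = 1.7925; s_T/(n + δ)_T = 0.19/0.094 = 2.0213.
Ratio = (1.7925/2.0213)^1 = 0.8868^1 ≈ 0.8868

ratio ≈ 0.89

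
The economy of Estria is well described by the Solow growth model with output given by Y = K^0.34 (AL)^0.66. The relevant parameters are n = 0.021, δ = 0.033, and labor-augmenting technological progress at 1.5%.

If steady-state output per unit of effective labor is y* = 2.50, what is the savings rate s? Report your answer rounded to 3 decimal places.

In steady state, investment equals break-even investment: s·k^α = (n + g + δ)·k.
Since y* = [s/(n + g + δ)]^(α/(1−α)), we have s/(n + g + δ) = (y*)^((1−α)/α) = 2.50^1.9412 = 5.9222.
Therefore s = 5.9222 × (n + g + δ) = 5.9222 × 0.069 = 0.4086.

s ≈ 0.409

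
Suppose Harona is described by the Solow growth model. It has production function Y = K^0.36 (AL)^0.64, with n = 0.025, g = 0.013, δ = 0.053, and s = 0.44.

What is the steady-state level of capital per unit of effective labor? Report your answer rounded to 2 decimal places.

k* ≈ 11.73

In steady state, investment equals break-even investment: s·k^α = (n + g + δ)·k.
Dividing both sides by k: k^(1−α) = s / (n + g + δ).
k^0.64 = 0.44 / (0.025 + 0.013 + 0.053) = 0.44 / 0.091 = 4.8352
k* = 4.8352^(1/0.64) ≈ 11.7327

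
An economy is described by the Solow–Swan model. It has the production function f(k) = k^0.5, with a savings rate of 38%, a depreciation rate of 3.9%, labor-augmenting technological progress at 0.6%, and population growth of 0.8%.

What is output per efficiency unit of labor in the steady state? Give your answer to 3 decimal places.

Steady state requires s·f(k) = (n + g + δ)·k, i.e. s·k^α = (n + g + δ)·k.
Rearranging, k^(1−α) = s / (n + g + δ).
k^0.5 = 0.38 / (0.008 + 0.006 + 0.039) = 0.38 / 0.053 = 7.1698
k* = 7.1698^(1/0.5) ≈ 51.4060
y* = (k*)^α = 51.4060^0.5 ≈ 7.1698

y* ≈ 7.170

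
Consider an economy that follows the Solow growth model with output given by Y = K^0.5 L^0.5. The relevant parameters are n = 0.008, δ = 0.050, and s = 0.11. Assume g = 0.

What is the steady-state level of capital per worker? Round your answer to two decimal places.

Steady state requires s·f(k) = (n + δ)·k, i.e. s·k^α = (n + δ)·k.
Dividing both sides by k: k^(1−α) = s / (n + δ).
k^0.5 = 0.11 / (0.008 + 0.050) = 0.11 / 0.058 = 1.8966
k* = 1.8966^(1/0.5) ≈ 3.5971

k* ≈ 3.60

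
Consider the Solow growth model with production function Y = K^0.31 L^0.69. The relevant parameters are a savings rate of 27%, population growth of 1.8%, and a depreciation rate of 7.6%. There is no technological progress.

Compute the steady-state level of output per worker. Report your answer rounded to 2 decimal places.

At the steady state, Δk = 0, so s·k^α = (n + δ)·k.
Dividing both sides by k: k^(1−α) = s / (n + δ).
k^0.69 = 0.27 / (0.018 + 0.076) = 0.27 / 0.094 = 2.8723
k* = 2.8723^(1/0.69) ≈ 4.6143
y* = (k*)^α = 4.6143^0.31 ≈ 1.6065

y* = 1.61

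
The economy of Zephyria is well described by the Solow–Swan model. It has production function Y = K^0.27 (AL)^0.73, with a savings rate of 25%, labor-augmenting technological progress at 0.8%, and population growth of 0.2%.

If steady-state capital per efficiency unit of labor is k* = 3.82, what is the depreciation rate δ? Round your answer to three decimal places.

δ ≈ 0.084

At the steady state, Δk = 0, so s·k^α = (n + g + δ)·k.
So s / (n + g + δ) = (k*)^(1−α) = 3.82^0.73 = 2.6602.
Therefore n + g + δ = s / 2.6602 = 0.25 / 2.6602 = 0.0940, so δ = 0.0940 − 0.010 = 0.0840.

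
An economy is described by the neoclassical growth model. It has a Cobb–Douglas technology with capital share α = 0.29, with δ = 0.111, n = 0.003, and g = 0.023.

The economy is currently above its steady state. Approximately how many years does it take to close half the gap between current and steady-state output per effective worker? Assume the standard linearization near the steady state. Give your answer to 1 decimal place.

t_½ ≈ 7.1 years

Near the steady state the convergence rate is λ = (1 − α)(n + g + δ).
λ = (1 − 0.29) × 0.137 = 0.71 × 0.137 = 0.09727
Half-life = ln 2 / λ = 0.6931 / 0.09727 ≈ 7.13 years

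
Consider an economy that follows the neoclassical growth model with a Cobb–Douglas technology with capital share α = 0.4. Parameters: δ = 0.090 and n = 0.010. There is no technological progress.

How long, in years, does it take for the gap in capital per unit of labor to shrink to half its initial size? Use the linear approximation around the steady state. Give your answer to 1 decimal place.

Near the steady state the convergence rate is λ = (1 − α)(n + δ).
λ = (1 − 0.4) × 0.100 = 0.6 × 0.100 = 0.0600
Half-life = ln 2 / λ = 0.6931 / 0.0600 ≈ 11.55 years

half-life ≈ 11.6 years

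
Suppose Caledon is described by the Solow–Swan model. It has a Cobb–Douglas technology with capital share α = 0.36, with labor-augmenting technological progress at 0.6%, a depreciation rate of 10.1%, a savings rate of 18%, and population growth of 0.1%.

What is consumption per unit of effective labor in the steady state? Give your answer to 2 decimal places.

c* = 1.09

In steady state, investment equals break-even investment: s·k^α = (n + g + δ)·k.
Rearranging, k^(1−α) = s / (n + g + δ).
k^0.64 = 0.18 / (0.001 + 0.006 + 0.101) = 0.18 / 0.108 = 1.6667
k* = 1.6667^(1/0.64) ≈ 2.2215
y* = (k*)^α = 2.2215^0.36 ≈ 1.3329
c* = (1 − s)·y* = (1 − 0.18) × 1.3329 ≈ 1.0930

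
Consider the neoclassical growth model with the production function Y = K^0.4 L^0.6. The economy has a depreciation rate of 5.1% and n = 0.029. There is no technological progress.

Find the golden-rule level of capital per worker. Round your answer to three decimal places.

The golden rule sets f'(k) = n + δ, i.e. α·k^(α−1) = n + δ.
So k^(1−α) = α / (n + δ) = 0.4 / 0.080 = 5.0000.
k_gold = 5.0000^(1/0.6) ≈ 14.6201

k_gold ≈ 14.620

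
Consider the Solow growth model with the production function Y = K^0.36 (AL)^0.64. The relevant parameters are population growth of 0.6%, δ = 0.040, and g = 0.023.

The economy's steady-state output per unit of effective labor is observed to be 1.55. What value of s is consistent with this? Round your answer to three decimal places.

At the steady state, Δk = 0, so s·k^α = (n + g + δ)·k.
Since y* = [s/(n + g + δ)]^(α/(1−α)), we have s/(n + g + δ) = (y*)^((1−α)/α) = 1.55^1.7778 = 2.1796.
Therefore s = 2.1796 × (n + g + δ) = 2.1796 × 0.069 = 0.1504.

s ≈ 0.150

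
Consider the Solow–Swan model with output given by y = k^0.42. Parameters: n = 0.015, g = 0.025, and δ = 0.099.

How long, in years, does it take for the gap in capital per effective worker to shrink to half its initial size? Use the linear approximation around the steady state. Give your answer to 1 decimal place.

about 8.6 years

Near the steady state the convergence rate is λ = (1 − α)(n + g + δ).
λ = (1 − 0.42) × 0.139 = 0.58 × 0.139 = 0.08062
Half-life = ln 2 / λ = 0.6931 / 0.08062 ≈ 8.60 years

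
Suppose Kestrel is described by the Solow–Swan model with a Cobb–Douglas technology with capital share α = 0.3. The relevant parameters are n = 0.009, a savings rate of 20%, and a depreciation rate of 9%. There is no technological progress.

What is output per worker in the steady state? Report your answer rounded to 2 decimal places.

At the steady state, Δk = 0, so s·k^α = (n + δ)·k.
Rearranging, k^(1−α) = s / (n + δ).
k^0.7 = 0.20 / (0.009 + 0.090) = 0.20 / 0.099 = 2.0202
k* = 2.0202^(1/0.7) ≈ 2.7307
y* = (k*)^α = 2.7307^0.3 ≈ 1.3517

y* = 1.35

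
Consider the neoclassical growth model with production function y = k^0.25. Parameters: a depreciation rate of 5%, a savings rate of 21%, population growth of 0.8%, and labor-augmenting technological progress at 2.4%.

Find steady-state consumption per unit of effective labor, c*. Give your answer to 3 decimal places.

Steady state requires s·f(k) = (n + g + δ)·k, i.e. s·k^α = (n + g + δ)·k.
Dividing both sides by k: k^(1−α) = s / (n + g + δ).
k^0.75 = 0.21 / (0.008 + 0.024 + 0.050) = 0.21 / 0.082 = 2.5610
k* = 2.5610^(1/0.75) ≈ 3.5039
y* = (k*)^α = 3.5039^0.25 ≈ 1.3682
c* = (1 − s)·y* = (1 − 0.21) × 1.3682 ≈ 1.0809

c* = 1.081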